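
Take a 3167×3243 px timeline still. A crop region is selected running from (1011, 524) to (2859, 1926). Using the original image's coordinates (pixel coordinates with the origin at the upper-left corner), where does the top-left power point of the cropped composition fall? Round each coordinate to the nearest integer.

x = 1627 px, y = 991 px

Crop width = 2859 − 1011 = 1848 px; one third is 616.00 px.
Crop height = 1926 − 524 = 1402 px; one third is 467.33 px.
The top-left point is one-third across and one-third down within the crop:
x = 1011 + 1 × 616.00 ≈ 1627; y = 524 + 1 × 467.33 ≈ 991.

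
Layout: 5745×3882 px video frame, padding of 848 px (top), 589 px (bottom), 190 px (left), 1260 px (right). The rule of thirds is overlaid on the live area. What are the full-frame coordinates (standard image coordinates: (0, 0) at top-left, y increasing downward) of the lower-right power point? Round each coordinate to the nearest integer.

Content width = 5745 − 190 − 1260 = 4295 px; content height = 3882 − 848 − 589 = 2445 px.
Lower-right is two-thirds across and two-thirds down within the live area.
x = 190 + 2 × 4295/3 = 190 + 2863.33 ≈ 3053
y = 848 + 2 × 2445/3 = 848 + 1630.00 ≈ 2478

(3053, 2478)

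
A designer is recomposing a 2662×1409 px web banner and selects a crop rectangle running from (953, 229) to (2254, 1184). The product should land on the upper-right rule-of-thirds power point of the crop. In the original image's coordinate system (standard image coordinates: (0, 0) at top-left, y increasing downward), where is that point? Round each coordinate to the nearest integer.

x = 1820 px, y = 547 px

Crop width = 2254 − 953 = 1301 px; one third is 433.67 px.
Crop height = 1184 − 229 = 955 px; one third is 318.33 px.
The upper-right point is two-thirds across and one-third down within the crop:
x = 953 + 2 × 433.67 ≈ 1820; y = 229 + 1 × 318.33 ≈ 547.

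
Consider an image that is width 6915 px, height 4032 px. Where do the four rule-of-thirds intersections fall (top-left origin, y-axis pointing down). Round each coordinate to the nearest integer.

(2305, 1344), (4610, 1344), (2305, 2688), (4610, 2688)

One third of 6915 is 2305; one third of 4032 is 1344.
Vertical third lines at x = 2305 and x = 4610; horizontal third lines at y = 1344 and y = 2688.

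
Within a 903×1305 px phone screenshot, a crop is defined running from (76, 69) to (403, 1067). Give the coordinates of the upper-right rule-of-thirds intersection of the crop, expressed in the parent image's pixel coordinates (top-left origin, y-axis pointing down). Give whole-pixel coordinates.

(294, 402)

Crop width = 403 − 76 = 327 px; one third is 109.00 px.
Crop height = 1067 − 69 = 998 px; one third is 332.67 px.
The upper-right point is two-thirds across and one-third down within the crop:
x = 76 + 2 × 109.00 ≈ 294; y = 69 + 1 × 332.67 ≈ 402.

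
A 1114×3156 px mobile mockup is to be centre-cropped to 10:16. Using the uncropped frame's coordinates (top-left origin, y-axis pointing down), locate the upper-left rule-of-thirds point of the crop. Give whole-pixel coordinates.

1114/3156 < 10/16, so the 10:16 crop keeps the full width 1114 and trims height to 1114 × 16/10 = 1782.40 px.
Top offset = (3156 − 1782.40)/2 = 686.80 px; left offset = 0.
Upper-left is one-third across and one-third down within the crop:
x = 0.00 + 1 × 1114.00/3 ≈ 371; y = 686.80 + 1 × 1782.40/3 ≈ 1281.

x = 371 px, y = 1281 px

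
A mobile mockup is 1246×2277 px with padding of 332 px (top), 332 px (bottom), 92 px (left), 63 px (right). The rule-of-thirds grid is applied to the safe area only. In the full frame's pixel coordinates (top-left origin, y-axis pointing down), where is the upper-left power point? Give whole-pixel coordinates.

Content width = 1246 − 92 − 63 = 1091 px; content height = 2277 − 332 − 332 = 1613 px.
Upper-left is one-third across and one-third down within the safe area.
x = 92 + 1 × 1091/3 = 92 + 363.67 ≈ 456
y = 332 + 1 × 1613/3 = 332 + 537.67 ≈ 870

x = 456 px, y = 870 px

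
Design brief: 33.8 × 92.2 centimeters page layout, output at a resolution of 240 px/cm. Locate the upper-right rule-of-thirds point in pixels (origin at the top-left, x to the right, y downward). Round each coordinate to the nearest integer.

x = 5408 px, y = 7376 px

In pixels the canvas is 33.8 × 240 = 8112 wide and 92.2 × 240 = 22128 tall.
The upper-right point is two-thirds across and one-third down:
x = 2 × 8112/3 ≈ 5408; y = 1 × 22128/3 ≈ 7376.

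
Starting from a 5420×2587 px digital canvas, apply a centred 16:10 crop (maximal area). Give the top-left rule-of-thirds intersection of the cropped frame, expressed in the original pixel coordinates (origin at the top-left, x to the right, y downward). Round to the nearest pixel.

5420/2587 > 16/10, so the 16:10 crop keeps the full height 2587 and trims width to 2587 × 16/10 = 4139.20 px.
Left offset = (5420 − 4139.20)/2 = 640.40 px; top offset = 0.
Top-left is one-third across and one-third down within the crop:
x = 640.40 + 1 × 4139.20/3 ≈ 2020; y = 0.00 + 1 × 2587.00/3 ≈ 862.

(2020, 862)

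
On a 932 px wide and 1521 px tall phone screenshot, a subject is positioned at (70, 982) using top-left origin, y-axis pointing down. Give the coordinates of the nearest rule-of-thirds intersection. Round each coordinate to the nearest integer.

Third lines: x ∈ {311, 621}, y ∈ {507, 1014}.
70 is closer to x = 311; 982 is closer to y = 1014.
So the nearest intersection is the lower-left power point.

x = 311 px, y = 1014 px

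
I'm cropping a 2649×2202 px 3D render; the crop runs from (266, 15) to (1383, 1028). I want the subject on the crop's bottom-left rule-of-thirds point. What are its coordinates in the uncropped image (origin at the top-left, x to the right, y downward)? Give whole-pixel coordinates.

Crop width = 1383 − 266 = 1117 px; one third is 372.33 px.
Crop height = 1028 − 15 = 1013 px; one third is 337.67 px.
The bottom-left point is one-third across and two-thirds down within the crop:
x = 266 + 1 × 372.33 ≈ 638; y = 15 + 2 × 337.67 ≈ 690.

x = 638 px, y = 690 px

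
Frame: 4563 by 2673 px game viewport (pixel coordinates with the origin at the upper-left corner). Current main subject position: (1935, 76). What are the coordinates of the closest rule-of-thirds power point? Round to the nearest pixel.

(1521, 891)

Third lines: x ∈ {1521, 3042}, y ∈ {891, 1782}.
1935 is closer to x = 1521; 76 is closer to y = 891.
So the nearest intersection is the upper-left power point.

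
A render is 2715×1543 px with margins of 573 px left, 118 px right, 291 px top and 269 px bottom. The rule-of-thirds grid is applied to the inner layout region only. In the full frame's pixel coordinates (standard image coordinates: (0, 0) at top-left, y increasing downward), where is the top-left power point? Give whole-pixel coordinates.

x = 1248 px, y = 619 px

Content width = 2715 − 573 − 118 = 2024 px; content height = 1543 − 291 − 269 = 983 px.
Top-left is one-third across and one-third down within the inner layout region.
x = 573 + 1 × 2024/3 = 573 + 674.67 ≈ 1248
y = 291 + 1 × 983/3 = 291 + 327.67 ≈ 619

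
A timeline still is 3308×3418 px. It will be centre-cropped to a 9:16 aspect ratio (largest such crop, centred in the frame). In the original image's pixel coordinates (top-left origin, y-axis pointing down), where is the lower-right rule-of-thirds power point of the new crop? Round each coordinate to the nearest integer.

(1974, 2279)

3308/3418 > 9/16, so the 9:16 crop keeps the full height 3418 and trims width to 3418 × 9/16 = 1922.62 px.
Left offset = (3308 − 1922.62)/2 = 692.69 px; top offset = 0.
Lower-right is two-thirds across and two-thirds down within the crop:
x = 692.69 + 2 × 1922.62/3 ≈ 1974; y = 0.00 + 2 × 3418.00/3 ≈ 2279.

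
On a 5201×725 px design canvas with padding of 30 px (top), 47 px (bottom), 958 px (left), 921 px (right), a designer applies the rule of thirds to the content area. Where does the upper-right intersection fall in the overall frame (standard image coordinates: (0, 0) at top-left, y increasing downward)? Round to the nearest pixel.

Content width = 5201 − 958 − 921 = 3322 px; content height = 725 − 30 − 47 = 648 px.
Upper-right is two-thirds across and one-third down within the content area.
x = 958 + 2 × 3322/3 = 958 + 2214.67 ≈ 3173
y = 30 + 1 × 648/3 = 30 + 216.00 ≈ 246

(3173, 246)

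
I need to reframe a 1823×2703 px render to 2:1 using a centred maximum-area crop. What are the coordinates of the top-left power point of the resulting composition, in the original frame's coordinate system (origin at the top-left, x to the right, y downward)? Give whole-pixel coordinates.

x = 608 px, y = 1200 px

1823/2703 < 2/1, so the 2:1 crop keeps the full width 1823 and trims height to 1823 × 1/2 = 911.50 px.
Top offset = (2703 − 911.50)/2 = 895.75 px; left offset = 0.
Top-left is one-third across and one-third down within the crop:
x = 0.00 + 1 × 1823.00/3 ≈ 608; y = 895.75 + 1 × 911.50/3 ≈ 1200.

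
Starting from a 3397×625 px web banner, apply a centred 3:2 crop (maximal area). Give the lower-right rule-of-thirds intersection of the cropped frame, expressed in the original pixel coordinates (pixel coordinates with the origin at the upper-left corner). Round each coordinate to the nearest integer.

(1855, 417)

3397/625 > 3/2, so the 3:2 crop keeps the full height 625 and trims width to 625 × 3/2 = 937.50 px.
Left offset = (3397 − 937.50)/2 = 1229.75 px; top offset = 0.
Lower-right is two-thirds across and two-thirds down within the crop:
x = 1229.75 + 2 × 937.50/3 ≈ 1855; y = 0.00 + 2 × 625.00/3 ≈ 417.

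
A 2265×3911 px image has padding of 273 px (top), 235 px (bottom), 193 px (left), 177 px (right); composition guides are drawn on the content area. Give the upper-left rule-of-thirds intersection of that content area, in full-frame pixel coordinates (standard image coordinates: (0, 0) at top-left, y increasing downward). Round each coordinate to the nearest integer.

(825, 1407)

Content width = 2265 − 193 − 177 = 1895 px; content height = 3911 − 273 − 235 = 3403 px.
Upper-left is one-third across and one-third down within the content area.
x = 193 + 1 × 1895/3 = 193 + 631.67 ≈ 825
y = 273 + 1 × 3403/3 = 273 + 1134.33 ≈ 1407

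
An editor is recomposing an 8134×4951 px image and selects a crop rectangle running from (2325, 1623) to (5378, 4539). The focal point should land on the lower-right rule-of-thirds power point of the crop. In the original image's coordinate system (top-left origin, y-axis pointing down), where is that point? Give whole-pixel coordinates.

(4360, 3567)

Crop width = 5378 − 2325 = 3053 px; one third is 1017.67 px.
Crop height = 4539 − 1623 = 2916 px; one third is 972.00 px.
The lower-right point is two-thirds across and two-thirds down within the crop:
x = 2325 + 2 × 1017.67 ≈ 4360; y = 1623 + 2 × 972.00 ≈ 3567.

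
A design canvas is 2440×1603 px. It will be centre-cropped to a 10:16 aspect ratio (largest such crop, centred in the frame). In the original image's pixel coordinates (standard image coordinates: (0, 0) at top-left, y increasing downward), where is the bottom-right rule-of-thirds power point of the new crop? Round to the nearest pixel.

2440/1603 > 10/16, so the 10:16 crop keeps the full height 1603 and trims width to 1603 × 10/16 = 1001.88 px.
Left offset = (2440 − 1001.88)/2 = 719.06 px; top offset = 0.
Bottom-right is two-thirds across and two-thirds down within the crop:
x = 719.06 + 2 × 1001.88/3 ≈ 1387; y = 0.00 + 2 × 1603.00/3 ≈ 1069.

(1387, 1069)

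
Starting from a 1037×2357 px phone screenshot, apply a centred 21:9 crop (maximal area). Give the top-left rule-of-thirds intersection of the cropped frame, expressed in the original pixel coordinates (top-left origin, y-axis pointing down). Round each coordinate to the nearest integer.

1037/2357 < 21/9, so the 21:9 crop keeps the full width 1037 and trims height to 1037 × 9/21 = 444.43 px.
Top offset = (2357 − 444.43)/2 = 956.29 px; left offset = 0.
Top-left is one-third across and one-third down within the crop:
x = 0.00 + 1 × 1037.00/3 ≈ 346; y = 956.29 + 1 × 444.43/3 ≈ 1104.

(346, 1104)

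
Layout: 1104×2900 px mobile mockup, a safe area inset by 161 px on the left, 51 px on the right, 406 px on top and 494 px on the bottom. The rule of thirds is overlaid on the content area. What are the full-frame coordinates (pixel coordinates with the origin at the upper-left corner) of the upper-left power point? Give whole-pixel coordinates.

Content width = 1104 − 161 − 51 = 892 px; content height = 2900 − 406 − 494 = 2000 px.
Upper-left is one-third across and one-third down within the content area.
x = 161 + 1 × 892/3 = 161 + 297.33 ≈ 458
y = 406 + 1 × 2000/3 = 406 + 666.67 ≈ 1073

x = 458 px, y = 1073 px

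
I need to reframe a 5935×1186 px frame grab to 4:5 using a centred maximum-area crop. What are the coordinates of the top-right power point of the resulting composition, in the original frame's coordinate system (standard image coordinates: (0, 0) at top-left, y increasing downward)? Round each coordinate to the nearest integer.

(3126, 395)

5935/1186 > 4/5, so the 4:5 crop keeps the full height 1186 and trims width to 1186 × 4/5 = 948.80 px.
Left offset = (5935 − 948.80)/2 = 2493.10 px; top offset = 0.
Top-right is two-thirds across and one-third down within the crop:
x = 2493.10 + 2 × 948.80/3 ≈ 3126; y = 0.00 + 1 × 1186.00/3 ≈ 395.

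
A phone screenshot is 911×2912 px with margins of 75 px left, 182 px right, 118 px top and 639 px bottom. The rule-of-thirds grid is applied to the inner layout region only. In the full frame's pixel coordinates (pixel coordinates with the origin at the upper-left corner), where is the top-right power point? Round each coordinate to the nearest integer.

x = 511 px, y = 836 px

Content width = 911 − 75 − 182 = 654 px; content height = 2912 − 118 − 639 = 2155 px.
Top-right is two-thirds across and one-third down within the inner layout region.
x = 75 + 2 × 654/3 = 75 + 436.00 ≈ 511
y = 118 + 1 × 2155/3 = 118 + 718.33 ≈ 836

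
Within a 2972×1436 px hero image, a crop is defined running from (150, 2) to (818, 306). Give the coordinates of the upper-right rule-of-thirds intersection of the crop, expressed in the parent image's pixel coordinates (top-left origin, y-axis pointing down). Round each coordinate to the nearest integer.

Crop width = 818 − 150 = 668 px; one third is 222.67 px.
Crop height = 306 − 2 = 304 px; one third is 101.33 px.
The upper-right point is two-thirds across and one-third down within the crop:
x = 150 + 2 × 222.67 ≈ 595; y = 2 + 1 × 101.33 ≈ 103.

x = 595 px, y = 103 px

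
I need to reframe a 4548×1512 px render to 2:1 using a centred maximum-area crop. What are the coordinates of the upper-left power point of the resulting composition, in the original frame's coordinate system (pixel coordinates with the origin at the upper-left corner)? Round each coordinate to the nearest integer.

(1770, 504)

4548/1512 > 2/1, so the 2:1 crop keeps the full height 1512 and trims width to 1512 × 2/1 = 3024.00 px.
Left offset = (4548 − 3024.00)/2 = 762.00 px; top offset = 0.
Upper-left is one-third across and one-third down within the crop:
x = 762.00 + 1 × 3024.00/3 ≈ 1770; y = 0.00 + 1 × 1512.00/3 ≈ 504.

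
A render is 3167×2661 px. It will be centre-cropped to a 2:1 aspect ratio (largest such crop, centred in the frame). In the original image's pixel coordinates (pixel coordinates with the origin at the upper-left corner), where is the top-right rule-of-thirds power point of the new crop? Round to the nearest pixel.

x = 2111 px, y = 1067 px

3167/2661 < 2/1, so the 2:1 crop keeps the full width 3167 and trims height to 3167 × 1/2 = 1583.50 px.
Top offset = (2661 − 1583.50)/2 = 538.75 px; left offset = 0.
Top-right is two-thirds across and one-third down within the crop:
x = 0.00 + 2 × 3167.00/3 ≈ 2111; y = 538.75 + 1 × 1583.50/3 ≈ 1067.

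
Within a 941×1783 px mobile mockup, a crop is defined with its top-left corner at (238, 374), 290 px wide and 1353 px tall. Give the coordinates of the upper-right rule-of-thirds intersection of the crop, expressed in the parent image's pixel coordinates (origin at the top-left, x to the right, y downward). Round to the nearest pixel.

One third of the crop width 290 is 96.67 px.
One third of the crop height 1353 is 451.00 px.
The upper-right point is two-thirds across and one-third down within the crop:
x = 238 + 2 × 96.67 ≈ 431; y = 374 + 1 × 451.00 ≈ 825.

x = 431 px, y = 825 px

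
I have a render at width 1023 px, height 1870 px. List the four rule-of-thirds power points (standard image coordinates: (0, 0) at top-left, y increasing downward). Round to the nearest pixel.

(341, 623), (682, 623), (341, 1247), (682, 1247)

One third of 1023 is 341; one third of 1870 is 623.33.
Vertical third lines at x = 341 and x = 682; horizontal third lines at y = 623 and y = 1247.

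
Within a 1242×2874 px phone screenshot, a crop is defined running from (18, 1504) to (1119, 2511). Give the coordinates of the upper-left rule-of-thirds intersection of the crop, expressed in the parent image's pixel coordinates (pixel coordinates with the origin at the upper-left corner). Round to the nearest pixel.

x = 385 px, y = 1840 px

Crop width = 1119 − 18 = 1101 px; one third is 367.00 px.
Crop height = 2511 − 1504 = 1007 px; one third is 335.67 px.
The upper-left point is one-third across and one-third down within the crop:
x = 18 + 1 × 367.00 ≈ 385; y = 1504 + 1 × 335.67 ≈ 1840.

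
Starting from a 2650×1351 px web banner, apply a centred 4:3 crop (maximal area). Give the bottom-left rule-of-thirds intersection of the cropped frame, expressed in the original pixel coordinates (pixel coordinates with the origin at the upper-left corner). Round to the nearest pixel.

2650/1351 > 4/3, so the 4:3 crop keeps the full height 1351 and trims width to 1351 × 4/3 = 1801.33 px.
Left offset = (2650 − 1801.33)/2 = 424.33 px; top offset = 0.
Bottom-left is one-third across and two-thirds down within the crop:
x = 424.33 + 1 × 1801.33/3 ≈ 1025; y = 0.00 + 2 × 1351.00/3 ≈ 901.

x = 1025 px, y = 901 px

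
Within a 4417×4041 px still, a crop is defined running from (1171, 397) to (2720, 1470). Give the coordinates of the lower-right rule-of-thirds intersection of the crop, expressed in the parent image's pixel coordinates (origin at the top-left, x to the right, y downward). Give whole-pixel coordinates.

Crop width = 2720 − 1171 = 1549 px; one third is 516.33 px.
Crop height = 1470 − 397 = 1073 px; one third is 357.67 px.
The lower-right point is two-thirds across and two-thirds down within the crop:
x = 1171 + 2 × 516.33 ≈ 2204; y = 397 + 2 × 357.67 ≈ 1112.

(2204, 1112)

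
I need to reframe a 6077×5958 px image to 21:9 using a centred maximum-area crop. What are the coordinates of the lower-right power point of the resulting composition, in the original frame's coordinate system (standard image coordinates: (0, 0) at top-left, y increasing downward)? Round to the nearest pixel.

(4051, 3413)

6077/5958 < 21/9, so the 21:9 crop keeps the full width 6077 and trims height to 6077 × 9/21 = 2604.43 px.
Top offset = (5958 − 2604.43)/2 = 1676.79 px; left offset = 0.
Lower-right is two-thirds across and two-thirds down within the crop:
x = 0.00 + 2 × 6077.00/3 ≈ 4051; y = 1676.79 + 2 × 2604.43/3 ≈ 3413.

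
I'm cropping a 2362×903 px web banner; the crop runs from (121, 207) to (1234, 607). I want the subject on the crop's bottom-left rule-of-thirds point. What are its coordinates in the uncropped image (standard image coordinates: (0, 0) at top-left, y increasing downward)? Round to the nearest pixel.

Crop width = 1234 − 121 = 1113 px; one third is 371.00 px.
Crop height = 607 − 207 = 400 px; one third is 133.33 px.
The bottom-left point is one-third across and two-thirds down within the crop:
x = 121 + 1 × 371.00 ≈ 492; y = 207 + 2 × 133.33 ≈ 474.

x = 492 px, y = 474 px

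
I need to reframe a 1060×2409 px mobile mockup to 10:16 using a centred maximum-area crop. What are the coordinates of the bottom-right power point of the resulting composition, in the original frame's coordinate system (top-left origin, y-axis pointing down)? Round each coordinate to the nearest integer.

x = 707 px, y = 1487 px

1060/2409 < 10/16, so the 10:16 crop keeps the full width 1060 and trims height to 1060 × 16/10 = 1696.00 px.
Top offset = (2409 − 1696.00)/2 = 356.50 px; left offset = 0.
Bottom-right is two-thirds across and two-thirds down within the crop:
x = 0.00 + 2 × 1060.00/3 ≈ 707; y = 356.50 + 2 × 1696.00/3 ≈ 1487.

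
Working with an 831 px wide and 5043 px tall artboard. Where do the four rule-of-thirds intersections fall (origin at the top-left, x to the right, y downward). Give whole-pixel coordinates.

(277, 1681), (554, 1681), (277, 3362), (554, 3362)

One third of 831 is 277; one third of 5043 is 1681.
Vertical third lines at x = 277 and x = 554; horizontal third lines at y = 1681 and y = 3362.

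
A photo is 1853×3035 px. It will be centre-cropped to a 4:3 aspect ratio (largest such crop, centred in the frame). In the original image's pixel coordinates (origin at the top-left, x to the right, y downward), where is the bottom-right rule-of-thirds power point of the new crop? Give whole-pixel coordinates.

1853/3035 < 4/3, so the 4:3 crop keeps the full width 1853 and trims height to 1853 × 3/4 = 1389.75 px.
Top offset = (3035 − 1389.75)/2 = 822.62 px; left offset = 0.
Bottom-right is two-thirds across and two-thirds down within the crop:
x = 0.00 + 2 × 1853.00/3 ≈ 1235; y = 822.62 + 2 × 1389.75/3 ≈ 1749.

(1235, 1749)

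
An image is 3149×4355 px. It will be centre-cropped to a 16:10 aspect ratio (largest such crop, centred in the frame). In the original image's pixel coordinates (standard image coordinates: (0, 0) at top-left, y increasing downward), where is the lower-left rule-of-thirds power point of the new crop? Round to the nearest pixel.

x = 1050 px, y = 2506 px

3149/4355 < 16/10, so the 16:10 crop keeps the full width 3149 and trims height to 3149 × 10/16 = 1968.12 px.
Top offset = (4355 − 1968.12)/2 = 1193.44 px; left offset = 0.
Lower-left is one-third across and two-thirds down within the crop:
x = 0.00 + 1 × 3149.00/3 ≈ 1050; y = 1193.44 + 2 × 1968.12/3 ≈ 2506.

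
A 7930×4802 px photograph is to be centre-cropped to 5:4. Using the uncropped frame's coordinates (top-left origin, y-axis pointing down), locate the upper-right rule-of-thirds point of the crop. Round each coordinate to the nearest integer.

7930/4802 > 5/4, so the 5:4 crop keeps the full height 4802 and trims width to 4802 × 5/4 = 6002.50 px.
Left offset = (7930 − 6002.50)/2 = 963.75 px; top offset = 0.
Upper-right is two-thirds across and one-third down within the crop:
x = 963.75 + 2 × 6002.50/3 ≈ 4965; y = 0.00 + 1 × 4802.00/3 ≈ 1601.

x = 4965 px, y = 1601 px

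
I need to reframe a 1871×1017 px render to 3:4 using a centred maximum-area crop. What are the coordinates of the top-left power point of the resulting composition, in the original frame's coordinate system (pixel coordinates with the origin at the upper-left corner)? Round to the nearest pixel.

(808, 339)

1871/1017 > 3/4, so the 3:4 crop keeps the full height 1017 and trims width to 1017 × 3/4 = 762.75 px.
Left offset = (1871 − 762.75)/2 = 554.12 px; top offset = 0.
Top-left is one-third across and one-third down within the crop:
x = 554.12 + 1 × 762.75/3 ≈ 808; y = 0.00 + 1 × 1017.00/3 ≈ 339.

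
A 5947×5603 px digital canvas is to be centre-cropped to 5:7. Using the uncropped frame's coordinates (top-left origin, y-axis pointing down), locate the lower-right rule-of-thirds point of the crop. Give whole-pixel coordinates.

5947/5603 > 5/7, so the 5:7 crop keeps the full height 5603 and trims width to 5603 × 5/7 = 4002.14 px.
Left offset = (5947 − 4002.14)/2 = 972.43 px; top offset = 0.
Lower-right is two-thirds across and two-thirds down within the crop:
x = 972.43 + 2 × 4002.14/3 ≈ 3641; y = 0.00 + 2 × 5603.00/3 ≈ 3735.

x = 3641 px, y = 3735 px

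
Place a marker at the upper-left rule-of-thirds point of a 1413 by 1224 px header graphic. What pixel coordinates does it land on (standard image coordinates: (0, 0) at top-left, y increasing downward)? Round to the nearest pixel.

The upper-left point sits one-third of the way across and one-third of the way down.
x = 1 × 1413/3 ≈ 471; y = 1 × 1224/3 ≈ 408.

x = 471 px, y = 408 px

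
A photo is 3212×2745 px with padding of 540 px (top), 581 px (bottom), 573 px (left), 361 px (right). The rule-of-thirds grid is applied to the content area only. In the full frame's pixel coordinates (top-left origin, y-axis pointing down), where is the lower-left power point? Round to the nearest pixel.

(1332, 1623)

Content width = 3212 − 573 − 361 = 2278 px; content height = 2745 − 540 − 581 = 1624 px.
Lower-left is one-third across and two-thirds down within the content area.
x = 573 + 1 × 2278/3 = 573 + 759.33 ≈ 1332
y = 540 + 2 × 1624/3 = 540 + 1082.67 ≈ 1623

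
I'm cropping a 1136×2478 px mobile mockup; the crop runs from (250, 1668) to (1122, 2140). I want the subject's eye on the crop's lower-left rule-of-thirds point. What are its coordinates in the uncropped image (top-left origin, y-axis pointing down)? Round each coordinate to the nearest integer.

Crop width = 1122 − 250 = 872 px; one third is 290.67 px.
Crop height = 2140 − 1668 = 472 px; one third is 157.33 px.
The lower-left point is one-third across and two-thirds down within the crop:
x = 250 + 1 × 290.67 ≈ 541; y = 1668 + 2 × 157.33 ≈ 1983.

x = 541 px, y = 1983 px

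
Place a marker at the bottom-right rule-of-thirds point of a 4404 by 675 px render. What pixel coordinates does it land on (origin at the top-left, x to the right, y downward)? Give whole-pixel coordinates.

The bottom-right point sits two-thirds of the way across and two-thirds of the way down.
x = 2 × 4404/3 ≈ 2936; y = 2 × 675/3 ≈ 450.

x = 2936 px, y = 450 px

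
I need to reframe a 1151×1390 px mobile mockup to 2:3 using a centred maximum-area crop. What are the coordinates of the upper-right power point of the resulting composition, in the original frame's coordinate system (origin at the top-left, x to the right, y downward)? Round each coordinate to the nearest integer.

x = 730 px, y = 463 px

1151/1390 > 2/3, so the 2:3 crop keeps the full height 1390 and trims width to 1390 × 2/3 = 926.67 px.
Left offset = (1151 − 926.67)/2 = 112.17 px; top offset = 0.
Upper-right is two-thirds across and one-third down within the crop:
x = 112.17 + 2 × 926.67/3 ≈ 730; y = 0.00 + 1 × 1390.00/3 ≈ 463.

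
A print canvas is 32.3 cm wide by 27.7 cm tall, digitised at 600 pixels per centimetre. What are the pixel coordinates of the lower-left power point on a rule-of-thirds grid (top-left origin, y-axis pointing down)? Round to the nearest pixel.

In pixels the canvas is 32.3 × 600 = 19380 wide and 27.7 × 600 = 16620 tall.
The lower-left point is one-third across and two-thirds down:
x = 1 × 19380/3 ≈ 6460; y = 2 × 16620/3 ≈ 11080.

x = 6460 px, y = 11080 px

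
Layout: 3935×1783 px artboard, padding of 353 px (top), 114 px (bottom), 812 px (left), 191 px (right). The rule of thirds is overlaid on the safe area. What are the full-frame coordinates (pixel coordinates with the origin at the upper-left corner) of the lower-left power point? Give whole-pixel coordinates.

Content width = 3935 − 812 − 191 = 2932 px; content height = 1783 − 353 − 114 = 1316 px.
Lower-left is one-third across and two-thirds down within the safe area.
x = 812 + 1 × 2932/3 = 812 + 977.33 ≈ 1789
y = 353 + 2 × 1316/3 = 353 + 877.33 ≈ 1230

x = 1789 px, y = 1230 px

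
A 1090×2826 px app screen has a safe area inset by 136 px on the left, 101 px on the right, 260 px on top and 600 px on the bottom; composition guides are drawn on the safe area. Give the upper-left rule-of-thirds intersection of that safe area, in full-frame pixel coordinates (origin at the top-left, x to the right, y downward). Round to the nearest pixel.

x = 420 px, y = 915 px

Content width = 1090 − 136 − 101 = 853 px; content height = 2826 − 260 − 600 = 1966 px.
Upper-left is one-third across and one-third down within the safe area.
x = 136 + 1 × 853/3 = 136 + 284.33 ≈ 420
y = 260 + 1 × 1966/3 = 260 + 655.33 ≈ 915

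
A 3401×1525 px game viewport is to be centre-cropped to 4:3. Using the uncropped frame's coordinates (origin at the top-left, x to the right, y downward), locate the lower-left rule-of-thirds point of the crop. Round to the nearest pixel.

3401/1525 > 4/3, so the 4:3 crop keeps the full height 1525 and trims width to 1525 × 4/3 = 2033.33 px.
Left offset = (3401 − 2033.33)/2 = 683.83 px; top offset = 0.
Lower-left is one-third across and two-thirds down within the crop:
x = 683.83 + 1 × 2033.33/3 ≈ 1362; y = 0.00 + 2 × 1525.00/3 ≈ 1017.

x = 1362 px, y = 1017 px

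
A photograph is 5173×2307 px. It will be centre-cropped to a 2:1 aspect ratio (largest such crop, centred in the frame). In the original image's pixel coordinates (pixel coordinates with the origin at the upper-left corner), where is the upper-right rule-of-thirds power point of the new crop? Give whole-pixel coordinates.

x = 3356 px, y = 769 px

5173/2307 > 2/1, so the 2:1 crop keeps the full height 2307 and trims width to 2307 × 2/1 = 4614.00 px.
Left offset = (5173 − 4614.00)/2 = 279.50 px; top offset = 0.
Upper-right is two-thirds across and one-third down within the crop:
x = 279.50 + 2 × 4614.00/3 ≈ 3356; y = 0.00 + 1 × 2307.00/3 ≈ 769.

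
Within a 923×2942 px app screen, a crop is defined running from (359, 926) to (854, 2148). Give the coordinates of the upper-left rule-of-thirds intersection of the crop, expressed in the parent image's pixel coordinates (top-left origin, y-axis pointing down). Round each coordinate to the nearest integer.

Crop width = 854 − 359 = 495 px; one third is 165.00 px.
Crop height = 2148 − 926 = 1222 px; one third is 407.33 px.
The upper-left point is one-third across and one-third down within the crop:
x = 359 + 1 × 165.00 ≈ 524; y = 926 + 1 × 407.33 ≈ 1333.

(524, 1333)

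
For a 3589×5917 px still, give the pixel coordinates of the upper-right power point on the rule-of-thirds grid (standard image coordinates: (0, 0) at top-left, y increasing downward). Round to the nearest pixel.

(2393, 1972)

The upper-right point sits two-thirds of the way across and one-third of the way down.
x = 2 × 3589/3 ≈ 2393; y = 1 × 5917/3 ≈ 1972.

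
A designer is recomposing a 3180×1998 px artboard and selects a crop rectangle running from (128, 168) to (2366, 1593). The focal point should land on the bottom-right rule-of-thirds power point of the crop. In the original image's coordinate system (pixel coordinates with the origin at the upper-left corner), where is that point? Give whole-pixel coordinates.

Crop width = 2366 − 128 = 2238 px; one third is 746.00 px.
Crop height = 1593 − 168 = 1425 px; one third is 475.00 px.
The bottom-right point is two-thirds across and two-thirds down within the crop:
x = 128 + 2 × 746.00 ≈ 1620; y = 168 + 2 × 475.00 ≈ 1118.

x = 1620 px, y = 1118 px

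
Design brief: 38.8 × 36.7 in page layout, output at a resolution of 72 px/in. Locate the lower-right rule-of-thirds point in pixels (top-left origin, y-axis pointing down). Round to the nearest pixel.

In pixels the canvas is 38.8 × 72 = 2793.6 wide and 36.7 × 72 = 2642.4 tall.
The lower-right point is two-thirds across and two-thirds down:
x = 2 × 2793.6/3 ≈ 1862; y = 2 × 2642.4/3 ≈ 1762.

x = 1862 px, y = 1762 px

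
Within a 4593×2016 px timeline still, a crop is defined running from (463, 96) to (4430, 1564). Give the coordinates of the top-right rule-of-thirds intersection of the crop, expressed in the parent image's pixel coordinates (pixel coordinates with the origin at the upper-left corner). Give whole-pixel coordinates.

(3108, 585)

Crop width = 4430 − 463 = 3967 px; one third is 1322.33 px.
Crop height = 1564 − 96 = 1468 px; one third is 489.33 px.
The top-right point is two-thirds across and one-third down within the crop:
x = 463 + 2 × 1322.33 ≈ 3108; y = 96 + 1 × 489.33 ≈ 585.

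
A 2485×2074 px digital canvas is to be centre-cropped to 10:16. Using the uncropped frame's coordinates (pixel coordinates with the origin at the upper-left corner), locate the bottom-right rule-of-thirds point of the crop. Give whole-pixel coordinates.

(1459, 1383)

2485/2074 > 10/16, so the 10:16 crop keeps the full height 2074 and trims width to 2074 × 10/16 = 1296.25 px.
Left offset = (2485 − 1296.25)/2 = 594.38 px; top offset = 0.
Bottom-right is two-thirds across and two-thirds down within the crop:
x = 594.38 + 2 × 1296.25/3 ≈ 1459; y = 0.00 + 2 × 2074.00/3 ≈ 1383.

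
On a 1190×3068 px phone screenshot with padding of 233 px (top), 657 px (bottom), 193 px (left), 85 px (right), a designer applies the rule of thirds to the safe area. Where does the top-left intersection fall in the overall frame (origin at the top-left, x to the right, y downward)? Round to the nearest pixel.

x = 497 px, y = 959 px

Content width = 1190 − 193 − 85 = 912 px; content height = 3068 − 233 − 657 = 2178 px.
Top-left is one-third across and one-third down within the safe area.
x = 193 + 1 × 912/3 = 193 + 304.00 ≈ 497
y = 233 + 1 × 2178/3 = 233 + 726.00 ≈ 959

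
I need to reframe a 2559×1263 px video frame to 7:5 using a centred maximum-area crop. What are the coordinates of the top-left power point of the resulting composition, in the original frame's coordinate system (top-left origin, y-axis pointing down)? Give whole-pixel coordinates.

2559/1263 > 7/5, so the 7:5 crop keeps the full height 1263 and trims width to 1263 × 7/5 = 1768.20 px.
Left offset = (2559 − 1768.20)/2 = 395.40 px; top offset = 0.
Top-left is one-third across and one-third down within the crop:
x = 395.40 + 1 × 1768.20/3 ≈ 985; y = 0.00 + 1 × 1263.00/3 ≈ 421.

x = 985 px, y = 421 px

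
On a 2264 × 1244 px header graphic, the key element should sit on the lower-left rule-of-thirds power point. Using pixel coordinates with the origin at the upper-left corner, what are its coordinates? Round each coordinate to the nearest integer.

The lower-left point sits one-third of the way across and two-thirds of the way down.
x = 1 × 2264/3 ≈ 755; y = 2 × 1244/3 ≈ 829.

(755, 829)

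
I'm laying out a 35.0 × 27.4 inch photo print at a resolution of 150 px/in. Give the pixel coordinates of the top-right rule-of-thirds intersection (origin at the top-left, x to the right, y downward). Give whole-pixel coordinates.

In pixels the canvas is 35.0 × 150 = 5250 wide and 27.4 × 150 = 4110 tall.
The top-right point is two-thirds across and one-third down:
x = 2 × 5250/3 ≈ 3500; y = 1 × 4110/3 ≈ 1370.

(3500, 1370)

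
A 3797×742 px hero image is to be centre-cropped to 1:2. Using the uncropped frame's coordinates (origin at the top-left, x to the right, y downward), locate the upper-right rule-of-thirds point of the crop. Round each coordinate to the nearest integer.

x = 1960 px, y = 247 px

3797/742 > 1/2, so the 1:2 crop keeps the full height 742 and trims width to 742 × 1/2 = 371.00 px.
Left offset = (3797 − 371.00)/2 = 1713.00 px; top offset = 0.
Upper-right is two-thirds across and one-third down within the crop:
x = 1713.00 + 2 × 371.00/3 ≈ 1960; y = 0.00 + 1 × 742.00/3 ≈ 247.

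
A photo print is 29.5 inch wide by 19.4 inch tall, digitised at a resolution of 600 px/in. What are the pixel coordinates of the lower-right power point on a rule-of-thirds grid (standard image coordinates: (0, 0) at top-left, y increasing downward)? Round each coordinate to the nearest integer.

In pixels the canvas is 29.5 × 600 = 17700 wide and 19.4 × 600 = 11640 tall.
The lower-right point is two-thirds across and two-thirds down:
x = 2 × 17700/3 ≈ 11800; y = 2 × 11640/3 ≈ 7760.

(11800, 7760)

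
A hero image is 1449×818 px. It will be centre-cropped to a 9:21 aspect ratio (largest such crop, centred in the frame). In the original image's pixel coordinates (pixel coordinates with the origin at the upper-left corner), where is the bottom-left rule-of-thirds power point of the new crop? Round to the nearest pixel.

1449/818 > 9/21, so the 9:21 crop keeps the full height 818 and trims width to 818 × 9/21 = 350.57 px.
Left offset = (1449 − 350.57)/2 = 549.21 px; top offset = 0.
Bottom-left is one-third across and two-thirds down within the crop:
x = 549.21 + 1 × 350.57/3 ≈ 666; y = 0.00 + 2 × 818.00/3 ≈ 545.

x = 666 px, y = 545 px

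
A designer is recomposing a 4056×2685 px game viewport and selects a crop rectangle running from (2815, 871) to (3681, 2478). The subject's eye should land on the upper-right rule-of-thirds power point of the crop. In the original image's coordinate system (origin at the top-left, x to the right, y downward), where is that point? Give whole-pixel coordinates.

Crop width = 3681 − 2815 = 866 px; one third is 288.67 px.
Crop height = 2478 − 871 = 1607 px; one third is 535.67 px.
The upper-right point is two-thirds across and one-third down within the crop:
x = 2815 + 2 × 288.67 ≈ 3392; y = 871 + 1 × 535.67 ≈ 1407.

(3392, 1407)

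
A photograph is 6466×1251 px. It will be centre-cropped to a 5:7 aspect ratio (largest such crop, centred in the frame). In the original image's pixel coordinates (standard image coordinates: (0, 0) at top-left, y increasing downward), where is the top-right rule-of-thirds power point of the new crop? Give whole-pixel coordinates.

x = 3382 px, y = 417 px

6466/1251 > 5/7, so the 5:7 crop keeps the full height 1251 and trims width to 1251 × 5/7 = 893.57 px.
Left offset = (6466 − 893.57)/2 = 2786.21 px; top offset = 0.
Top-right is two-thirds across and one-third down within the crop:
x = 2786.21 + 2 × 893.57/3 ≈ 3382; y = 0.00 + 1 × 1251.00/3 ≈ 417.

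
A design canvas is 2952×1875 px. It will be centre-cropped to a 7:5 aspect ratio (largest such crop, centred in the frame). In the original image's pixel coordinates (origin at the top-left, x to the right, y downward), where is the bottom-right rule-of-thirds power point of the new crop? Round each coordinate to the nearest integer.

(1914, 1250)

2952/1875 > 7/5, so the 7:5 crop keeps the full height 1875 and trims width to 1875 × 7/5 = 2625.00 px.
Left offset = (2952 − 2625.00)/2 = 163.50 px; top offset = 0.
Bottom-right is two-thirds across and two-thirds down within the crop:
x = 163.50 + 2 × 2625.00/3 ≈ 1914; y = 0.00 + 2 × 1875.00/3 ≈ 1250.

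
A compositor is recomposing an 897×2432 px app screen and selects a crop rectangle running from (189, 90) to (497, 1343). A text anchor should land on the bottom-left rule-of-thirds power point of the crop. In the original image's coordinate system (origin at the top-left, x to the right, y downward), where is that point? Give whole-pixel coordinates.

x = 292 px, y = 925 px

Crop width = 497 − 189 = 308 px; one third is 102.67 px.
Crop height = 1343 − 90 = 1253 px; one third is 417.67 px.
The bottom-left point is one-third across and two-thirds down within the crop:
x = 189 + 1 × 102.67 ≈ 292; y = 90 + 2 × 417.67 ≈ 925.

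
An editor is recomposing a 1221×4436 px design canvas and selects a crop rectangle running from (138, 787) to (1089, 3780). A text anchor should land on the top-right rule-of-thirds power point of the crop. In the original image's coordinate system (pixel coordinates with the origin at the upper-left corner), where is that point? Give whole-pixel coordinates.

Crop width = 1089 − 138 = 951 px; one third is 317.00 px.
Crop height = 3780 − 787 = 2993 px; one third is 997.67 px.
The top-right point is two-thirds across and one-third down within the crop:
x = 138 + 2 × 317.00 ≈ 772; y = 787 + 1 × 997.67 ≈ 1785.

(772, 1785)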